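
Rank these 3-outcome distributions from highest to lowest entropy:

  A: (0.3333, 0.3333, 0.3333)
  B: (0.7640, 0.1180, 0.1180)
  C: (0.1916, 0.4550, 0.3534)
A > C > B

Key insight: Entropy is maximized by uniform distributions and minimized by concentrated distributions.

- Uniform distributions have maximum entropy log₂(3) = 1.5850 bits
- The more "peaked" or concentrated a distribution, the lower its entropy

Entropies:
  H(A) = 1.5850 bits
  H(B) = 1.0243 bits
  H(C) = 1.5040 bits

Ranking: A > C > B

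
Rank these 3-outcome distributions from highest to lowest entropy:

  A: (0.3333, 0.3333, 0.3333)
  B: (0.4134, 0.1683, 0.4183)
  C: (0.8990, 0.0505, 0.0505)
A > B > C

Key insight: Entropy is maximized by uniform distributions and minimized by concentrated distributions.

- Uniform distributions have maximum entropy log₂(3) = 1.5850 bits
- The more "peaked" or concentrated a distribution, the lower its entropy

Entropies:
  H(A) = 1.5850 bits
  H(B) = 1.4855 bits
  H(C) = 0.5732 bits

Ranking: A > B > C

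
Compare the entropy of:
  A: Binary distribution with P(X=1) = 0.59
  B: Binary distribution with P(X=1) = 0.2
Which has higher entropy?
A

For binary distributions, entropy is maximized at p=0.5 and decreases as p moves toward 0 or 1.

H(A) = H(0.59) = 0.9765 bits
H(B) = H(0.2) = 0.7219 bits

Distribution A (p=0.59) is closer to uniform (p=0.5), so it has higher entropy.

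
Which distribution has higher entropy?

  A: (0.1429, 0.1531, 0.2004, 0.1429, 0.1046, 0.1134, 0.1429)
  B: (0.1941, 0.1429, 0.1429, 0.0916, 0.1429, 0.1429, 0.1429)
B

Both distributions are close to uniform, making this a harder comparison.

H(A) = 2.7791 bits
H(B) = 2.7803 bits

The distribution closer to uniform has higher entropy.
Answer: B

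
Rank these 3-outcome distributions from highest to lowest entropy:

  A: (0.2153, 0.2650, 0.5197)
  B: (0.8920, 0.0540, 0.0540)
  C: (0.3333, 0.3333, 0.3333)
C > A > B

Key insight: Entropy is maximized by uniform distributions and minimized by concentrated distributions.

- Uniform distributions have maximum entropy log₂(3) = 1.5850 bits
- The more "peaked" or concentrated a distribution, the lower its entropy

Entropies:
  H(A) = 1.4755 bits
  H(B) = 0.6019 bits
  H(C) = 1.5850 bits

Ranking: C > A > B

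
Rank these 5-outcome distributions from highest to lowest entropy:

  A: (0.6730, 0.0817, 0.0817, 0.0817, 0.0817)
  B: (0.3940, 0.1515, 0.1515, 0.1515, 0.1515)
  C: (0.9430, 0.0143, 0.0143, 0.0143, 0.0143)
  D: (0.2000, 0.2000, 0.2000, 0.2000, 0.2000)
D > B > A > C

Key insight: Entropy is maximized by uniform distributions and minimized by concentrated distributions.

Entropies:
  H(A) = 1.5658 bits
  H(B) = 2.1793 bits
  H(C) = 0.4294 bits
  H(D) = 2.3219 bits

Ranking: D > B > A > C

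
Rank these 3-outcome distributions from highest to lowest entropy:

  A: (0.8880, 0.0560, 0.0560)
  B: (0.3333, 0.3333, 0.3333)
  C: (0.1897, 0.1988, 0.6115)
B > C > A

Key insight: Entropy is maximized by uniform distributions and minimized by concentrated distributions.

- Uniform distributions have maximum entropy log₂(3) = 1.5850 bits
- The more "peaked" or concentrated a distribution, the lower its entropy

Entropies:
  H(A) = 0.6179 bits
  H(B) = 1.5850 bits
  H(C) = 1.3522 bits

Ranking: B > C > A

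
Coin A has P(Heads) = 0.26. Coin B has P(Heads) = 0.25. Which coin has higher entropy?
A

For binary distributions, entropy is maximized at p=0.5 and decreases as p moves toward 0 or 1.

H(A) = H(0.26) = 0.8267 bits
H(B) = H(0.25) = 0.8113 bits

Distribution A (p=0.26) is closer to uniform (p=0.5), so it has higher entropy.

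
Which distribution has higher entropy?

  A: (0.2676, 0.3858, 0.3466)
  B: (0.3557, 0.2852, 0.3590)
B

Both distributions are close to uniform, making this a harder comparison.

H(A) = 1.5689 bits
H(B) = 1.5772 bits

The distribution closer to uniform has higher entropy.
Answer: B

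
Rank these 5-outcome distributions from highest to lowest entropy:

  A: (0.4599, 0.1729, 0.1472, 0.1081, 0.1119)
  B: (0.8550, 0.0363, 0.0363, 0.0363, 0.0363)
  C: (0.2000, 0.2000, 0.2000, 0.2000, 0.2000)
C > A > B

Key insight: Entropy is maximized by uniform distributions and minimized by concentrated distributions.

- Uniform distributions have maximum entropy log₂(5) = 2.3219 bits
- The more "peaked" or concentrated a distribution, the lower its entropy

Entropies:
  H(A) = 2.0606 bits
  H(B) = 0.8872 bits
  H(C) = 2.3219 bits

Ranking: C > A > B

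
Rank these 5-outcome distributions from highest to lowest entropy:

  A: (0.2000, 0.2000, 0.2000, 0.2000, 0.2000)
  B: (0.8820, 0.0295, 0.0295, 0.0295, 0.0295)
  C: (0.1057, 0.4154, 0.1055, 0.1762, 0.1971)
A > C > B

Key insight: Entropy is maximized by uniform distributions and minimized by concentrated distributions.

- Uniform distributions have maximum entropy log₂(5) = 2.3219 bits
- The more "peaked" or concentrated a distribution, the lower its entropy

Entropies:
  H(A) = 2.3219 bits
  H(B) = 0.7596 bits
  H(C) = 2.1147 bits

Ranking: A > C > B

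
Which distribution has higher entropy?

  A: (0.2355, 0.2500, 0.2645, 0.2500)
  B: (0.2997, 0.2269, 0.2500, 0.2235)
A

Both distributions are close to uniform, making this a harder comparison.

H(A) = 1.9988 bits
H(B) = 1.9896 bits

The distribution closer to uniform has higher entropy.
Answer: A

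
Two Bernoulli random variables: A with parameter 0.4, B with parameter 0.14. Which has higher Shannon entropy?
A

For binary distributions, entropy is maximized at p=0.5 and decreases as p moves toward 0 or 1.

H(A) = H(0.4) = 0.9710 bits
H(B) = H(0.14) = 0.5842 bits

Distribution A (p=0.4) is closer to uniform (p=0.5), so it has higher entropy.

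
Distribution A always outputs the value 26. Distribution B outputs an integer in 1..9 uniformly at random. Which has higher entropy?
B

A is deterministic, so H(A) = 0. B is uniform over 9 outcomes, so H(B) = log₂(9) = 3.170 bits. Any distribution with genuine randomness has higher entropy than a deterministic one.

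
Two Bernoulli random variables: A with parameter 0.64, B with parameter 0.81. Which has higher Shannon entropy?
A

For binary distributions, entropy is maximized at p=0.5 and decreases as p moves toward 0 or 1.

H(A) = H(0.64) = 0.9427 bits
H(B) = H(0.81) = 0.7015 bits

Distribution A (p=0.64) is closer to uniform (p=0.5), so it has higher entropy.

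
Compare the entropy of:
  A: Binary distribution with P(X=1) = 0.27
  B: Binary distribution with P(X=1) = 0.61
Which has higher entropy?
B

For binary distributions, entropy is maximized at p=0.5 and decreases as p moves toward 0 or 1.

H(A) = H(0.27) = 0.8415 bits
H(B) = H(0.61) = 0.9648 bits

Distribution B (p=0.61) is closer to uniform (p=0.5), so it has higher entropy.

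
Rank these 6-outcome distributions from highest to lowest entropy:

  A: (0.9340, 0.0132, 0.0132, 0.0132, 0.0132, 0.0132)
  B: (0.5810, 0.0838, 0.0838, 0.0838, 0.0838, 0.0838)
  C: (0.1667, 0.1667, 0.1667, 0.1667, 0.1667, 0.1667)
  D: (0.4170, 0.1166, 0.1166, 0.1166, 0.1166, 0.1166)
C > D > B > A

Key insight: Entropy is maximized by uniform distributions and minimized by concentrated distributions.

Entropies:
  H(A) = 0.5041 bits
  H(B) = 1.9539 bits
  H(C) = 2.5850 bits
  H(D) = 2.3337 bits

Ranking: C > D > B > A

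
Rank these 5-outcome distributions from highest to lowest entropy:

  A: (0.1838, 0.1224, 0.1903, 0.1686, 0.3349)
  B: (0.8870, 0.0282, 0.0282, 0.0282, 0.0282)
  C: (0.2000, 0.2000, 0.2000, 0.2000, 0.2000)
C > A > B

Key insight: Entropy is maximized by uniform distributions and minimized by concentrated distributions.

- Uniform distributions have maximum entropy log₂(5) = 2.3219 bits
- The more "peaked" or concentrated a distribution, the lower its entropy

Entropies:
  H(A) = 2.2372 bits
  H(B) = 0.7349 bits
  H(C) = 2.3219 bits

Ranking: C > A > B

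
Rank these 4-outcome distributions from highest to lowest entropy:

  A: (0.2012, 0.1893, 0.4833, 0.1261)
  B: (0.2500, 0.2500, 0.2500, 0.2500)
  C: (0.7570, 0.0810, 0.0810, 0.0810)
B > A > C

Key insight: Entropy is maximized by uniform distributions and minimized by concentrated distributions.

- Uniform distributions have maximum entropy log₂(4) = 2.0000 bits
- The more "peaked" or concentrated a distribution, the lower its entropy

Entropies:
  H(A) = 1.8037 bits
  H(B) = 2.0000 bits
  H(C) = 1.1851 bits

Ranking: B > A > C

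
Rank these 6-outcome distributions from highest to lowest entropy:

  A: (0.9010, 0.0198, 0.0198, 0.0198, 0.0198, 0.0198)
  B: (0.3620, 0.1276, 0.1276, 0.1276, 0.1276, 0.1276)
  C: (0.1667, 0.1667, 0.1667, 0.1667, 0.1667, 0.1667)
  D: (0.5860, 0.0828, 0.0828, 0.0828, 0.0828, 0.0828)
C > B > D > A

Key insight: Entropy is maximized by uniform distributions and minimized by concentrated distributions.

Entropies:
  H(A) = 0.6957 bits
  H(B) = 2.4257 bits
  H(C) = 2.5850 bits
  H(D) = 1.9398 bits

Ranking: C > B > D > A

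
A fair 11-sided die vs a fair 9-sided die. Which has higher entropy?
11-sided die

Both are uniform distributions; for uniform over n outcomes, H = log₂(n). H(11-sided) = log₂(11) = 3.459 bits and H(9-sided) = log₂(9) = 3.170 bits. More outcomes in a uniform distribution means higher entropy.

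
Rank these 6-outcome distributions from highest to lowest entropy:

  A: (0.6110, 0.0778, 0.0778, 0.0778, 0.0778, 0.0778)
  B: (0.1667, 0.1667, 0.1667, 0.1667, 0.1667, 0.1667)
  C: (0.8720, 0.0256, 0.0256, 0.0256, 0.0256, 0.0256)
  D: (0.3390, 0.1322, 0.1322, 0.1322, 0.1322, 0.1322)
B > D > A > C

Key insight: Entropy is maximized by uniform distributions and minimized by concentrated distributions.

Entropies:
  H(A) = 1.8674 bits
  H(B) = 2.5850 bits
  H(C) = 0.8491 bits
  H(D) = 2.4587 bits

Ranking: B > D > A > C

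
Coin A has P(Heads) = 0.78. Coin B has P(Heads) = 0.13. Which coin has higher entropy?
A

For binary distributions, entropy is maximized at p=0.5 and decreases as p moves toward 0 or 1.

H(A) = H(0.78) = 0.7602 bits
H(B) = H(0.13) = 0.5574 bits

Distribution A (p=0.78) is closer to uniform (p=0.5), so it has higher entropy.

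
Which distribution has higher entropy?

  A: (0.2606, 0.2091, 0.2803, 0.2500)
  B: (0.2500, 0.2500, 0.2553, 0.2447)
B

Both distributions are close to uniform, making this a harder comparison.

H(A) = 1.9920 bits
H(B) = 1.9998 bits

The distribution closer to uniform has higher entropy.
Answer: B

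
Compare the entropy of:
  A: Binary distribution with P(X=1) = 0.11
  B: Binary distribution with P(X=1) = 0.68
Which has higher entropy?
B

For binary distributions, entropy is maximized at p=0.5 and decreases as p moves toward 0 or 1.

H(A) = H(0.11) = 0.4999 bits
H(B) = H(0.68) = 0.9044 bits

Distribution B (p=0.68) is closer to uniform (p=0.5), so it has higher entropy.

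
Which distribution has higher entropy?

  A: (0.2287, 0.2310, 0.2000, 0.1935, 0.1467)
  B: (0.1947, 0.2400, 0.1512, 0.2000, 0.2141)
B

Both distributions are close to uniform, making this a harder comparison.

H(A) = 2.3043 bits
H(B) = 2.3063 bits

The distribution closer to uniform has higher entropy.
Answer: B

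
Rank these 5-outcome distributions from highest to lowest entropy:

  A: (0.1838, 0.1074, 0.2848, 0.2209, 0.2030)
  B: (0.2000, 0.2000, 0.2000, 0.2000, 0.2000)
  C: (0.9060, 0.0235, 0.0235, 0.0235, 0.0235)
B > A > C

Key insight: Entropy is maximized by uniform distributions and minimized by concentrated distributions.

- Uniform distributions have maximum entropy log₂(5) = 2.3219 bits
- The more "peaked" or concentrated a distribution, the lower its entropy

Entropies:
  H(A) = 2.2592 bits
  H(B) = 2.3219 bits
  H(C) = 0.6377 bits

Ranking: B > A > C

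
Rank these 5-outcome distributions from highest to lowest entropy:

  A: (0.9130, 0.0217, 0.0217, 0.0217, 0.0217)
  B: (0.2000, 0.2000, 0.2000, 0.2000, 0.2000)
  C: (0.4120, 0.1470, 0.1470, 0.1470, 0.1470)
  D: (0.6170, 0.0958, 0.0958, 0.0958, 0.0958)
B > C > D > A

Key insight: Entropy is maximized by uniform distributions and minimized by concentrated distributions.

Entropies:
  H(A) = 0.6004 bits
  H(B) = 2.3219 bits
  H(C) = 2.1535 bits
  H(D) = 1.7261 bits

Ranking: B > C > D > A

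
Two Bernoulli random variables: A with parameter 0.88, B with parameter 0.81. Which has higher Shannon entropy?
B

For binary distributions, entropy is maximized at p=0.5 and decreases as p moves toward 0 or 1.

H(A) = H(0.88) = 0.5294 bits
H(B) = H(0.81) = 0.7015 bits

Distribution B (p=0.81) is closer to uniform (p=0.5), so it has higher entropy.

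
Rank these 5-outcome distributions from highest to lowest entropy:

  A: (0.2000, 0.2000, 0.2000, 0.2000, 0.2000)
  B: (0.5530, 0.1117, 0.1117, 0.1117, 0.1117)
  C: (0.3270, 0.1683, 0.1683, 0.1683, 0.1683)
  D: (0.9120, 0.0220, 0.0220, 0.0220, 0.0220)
A > C > B > D

Key insight: Entropy is maximized by uniform distributions and minimized by concentrated distributions.

Entropies:
  H(A) = 2.3219 bits
  H(B) = 1.8859 bits
  H(C) = 2.2578 bits
  H(D) = 0.6058 bits

Ranking: A > C > B > D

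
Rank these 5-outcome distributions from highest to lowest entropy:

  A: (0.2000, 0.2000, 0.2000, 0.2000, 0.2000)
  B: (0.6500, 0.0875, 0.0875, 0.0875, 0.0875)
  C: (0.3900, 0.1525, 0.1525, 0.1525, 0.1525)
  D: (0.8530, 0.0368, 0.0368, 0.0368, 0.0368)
A > C > B > D

Key insight: Entropy is maximized by uniform distributions and minimized by concentrated distributions.

Entropies:
  H(A) = 2.3219 bits
  H(B) = 1.6341 bits
  H(C) = 2.1848 bits
  H(D) = 0.8963 bits

Ranking: A > C > B > D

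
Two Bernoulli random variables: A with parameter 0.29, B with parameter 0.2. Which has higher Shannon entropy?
A

For binary distributions, entropy is maximized at p=0.5 and decreases as p moves toward 0 or 1.

H(A) = H(0.29) = 0.8687 bits
H(B) = H(0.2) = 0.7219 bits

Distribution A (p=0.29) is closer to uniform (p=0.5), so it has higher entropy.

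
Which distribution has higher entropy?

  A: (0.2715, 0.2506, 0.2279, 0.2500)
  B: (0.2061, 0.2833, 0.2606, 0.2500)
A

Both distributions are close to uniform, making this a harder comparison.

H(A) = 1.9972 bits
H(B) = 1.9907 bits

The distribution closer to uniform has higher entropy.
Answer: A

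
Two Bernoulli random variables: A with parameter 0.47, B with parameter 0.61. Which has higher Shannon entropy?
A

For binary distributions, entropy is maximized at p=0.5 and decreases as p moves toward 0 or 1.

H(A) = H(0.47) = 0.9974 bits
H(B) = H(0.61) = 0.9648 bits

Distribution A (p=0.47) is closer to uniform (p=0.5), so it has higher entropy.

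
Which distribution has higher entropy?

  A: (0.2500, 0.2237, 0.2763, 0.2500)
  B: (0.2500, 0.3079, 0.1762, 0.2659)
A

Both distributions are close to uniform, making this a harder comparison.

H(A) = 1.9960 bits
H(B) = 1.9727 bits

The distribution closer to uniform has higher entropy.
Answer: A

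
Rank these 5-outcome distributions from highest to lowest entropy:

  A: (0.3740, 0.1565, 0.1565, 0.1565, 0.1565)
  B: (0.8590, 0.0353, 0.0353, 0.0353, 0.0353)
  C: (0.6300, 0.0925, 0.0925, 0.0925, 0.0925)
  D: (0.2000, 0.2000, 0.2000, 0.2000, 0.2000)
D > A > C > B

Key insight: Entropy is maximized by uniform distributions and minimized by concentrated distributions.

Entropies:
  H(A) = 2.2057 bits
  H(B) = 0.8689 bits
  H(C) = 1.6907 bits
  H(D) = 2.3219 bits

Ranking: D > A > C > B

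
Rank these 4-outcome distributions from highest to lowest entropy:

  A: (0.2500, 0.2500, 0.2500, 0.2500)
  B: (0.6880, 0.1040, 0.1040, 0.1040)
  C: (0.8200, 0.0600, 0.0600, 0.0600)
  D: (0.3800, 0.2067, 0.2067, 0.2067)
A > D > B > C

Key insight: Entropy is maximized by uniform distributions and minimized by concentrated distributions.

Entropies:
  H(A) = 2.0000 bits
  H(B) = 1.3900 bits
  H(C) = 0.9654 bits
  H(D) = 1.9407 bits

Ranking: A > D > B > C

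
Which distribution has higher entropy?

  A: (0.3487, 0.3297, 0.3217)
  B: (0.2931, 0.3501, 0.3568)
A

Both distributions are close to uniform, making this a harder comparison.

H(A) = 1.5841 bits
H(B) = 1.5795 bits

The distribution closer to uniform has higher entropy.
Answer: A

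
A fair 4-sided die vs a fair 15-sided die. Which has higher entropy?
15-sided die

Both are uniform distributions; for uniform over n outcomes, H = log₂(n). H(4-sided) = log₂(4) = 2.000 bits and H(15-sided) = log₂(15) = 3.907 bits. More outcomes in a uniform distribution means higher entropy.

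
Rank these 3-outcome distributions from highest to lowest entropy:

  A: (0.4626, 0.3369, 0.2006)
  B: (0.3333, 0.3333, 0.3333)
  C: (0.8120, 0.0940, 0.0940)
B > A > C

Key insight: Entropy is maximized by uniform distributions and minimized by concentrated distributions.

- Uniform distributions have maximum entropy log₂(3) = 1.5850 bits
- The more "peaked" or concentrated a distribution, the lower its entropy

Entropies:
  H(A) = 1.5082 bits
  H(B) = 1.5850 bits
  H(C) = 0.8853 bits

Ranking: B > A > C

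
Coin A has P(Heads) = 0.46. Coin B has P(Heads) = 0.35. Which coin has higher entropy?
A

For binary distributions, entropy is maximized at p=0.5 and decreases as p moves toward 0 or 1.

H(A) = H(0.46) = 0.9954 bits
H(B) = H(0.35) = 0.9341 bits

Distribution A (p=0.46) is closer to uniform (p=0.5), so it has higher entropy.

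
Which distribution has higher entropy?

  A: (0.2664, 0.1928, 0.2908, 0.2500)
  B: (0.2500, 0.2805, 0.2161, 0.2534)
B

Both distributions are close to uniform, making this a harder comparison.

H(A) = 1.9844 bits
H(B) = 1.9939 bits

The distribution closer to uniform has higher entropy.
Answer: B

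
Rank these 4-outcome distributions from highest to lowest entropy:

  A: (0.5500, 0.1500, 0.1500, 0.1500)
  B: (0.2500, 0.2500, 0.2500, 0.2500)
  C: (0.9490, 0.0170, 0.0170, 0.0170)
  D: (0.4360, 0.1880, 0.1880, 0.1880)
B > D > A > C

Key insight: Entropy is maximized by uniform distributions and minimized by concentrated distributions.

Entropies:
  H(A) = 1.7060 bits
  H(B) = 2.0000 bits
  H(C) = 0.3715 bits
  H(D) = 1.8821 bits

Ranking: B > D > A > C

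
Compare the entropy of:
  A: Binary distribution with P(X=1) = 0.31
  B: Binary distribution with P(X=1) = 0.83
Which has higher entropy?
A

For binary distributions, entropy is maximized at p=0.5 and decreases as p moves toward 0 or 1.

H(A) = H(0.31) = 0.8932 bits
H(B) = H(0.83) = 0.6577 bits

Distribution A (p=0.31) is closer to uniform (p=0.5), so it has higher entropy.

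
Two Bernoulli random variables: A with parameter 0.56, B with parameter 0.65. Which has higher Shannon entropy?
A

For binary distributions, entropy is maximized at p=0.5 and decreases as p moves toward 0 or 1.

H(A) = H(0.56) = 0.9896 bits
H(B) = H(0.65) = 0.9341 bits

Distribution A (p=0.56) is closer to uniform (p=0.5), so it has higher entropy.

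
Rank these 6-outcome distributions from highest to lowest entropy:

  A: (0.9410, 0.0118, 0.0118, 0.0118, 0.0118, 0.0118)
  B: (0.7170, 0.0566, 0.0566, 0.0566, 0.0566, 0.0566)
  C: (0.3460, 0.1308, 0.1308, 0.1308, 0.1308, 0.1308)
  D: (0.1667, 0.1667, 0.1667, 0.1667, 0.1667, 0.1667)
D > C > B > A

Key insight: Entropy is maximized by uniform distributions and minimized by concentrated distributions.

Entropies:
  H(A) = 0.4605 bits
  H(B) = 1.5166 bits
  H(C) = 2.4490 bits
  H(D) = 2.5850 bits

Ranking: D > C > B > A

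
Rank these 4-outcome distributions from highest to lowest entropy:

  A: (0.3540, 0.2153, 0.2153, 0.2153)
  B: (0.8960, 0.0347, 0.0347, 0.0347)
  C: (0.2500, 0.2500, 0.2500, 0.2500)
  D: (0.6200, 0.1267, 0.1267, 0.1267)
C > A > D > B

Key insight: Entropy is maximized by uniform distributions and minimized by concentrated distributions.

Entropies:
  H(A) = 1.9615 bits
  H(B) = 0.6464 bits
  H(C) = 2.0000 bits
  H(D) = 1.5603 bits

Ranking: C > A > D > B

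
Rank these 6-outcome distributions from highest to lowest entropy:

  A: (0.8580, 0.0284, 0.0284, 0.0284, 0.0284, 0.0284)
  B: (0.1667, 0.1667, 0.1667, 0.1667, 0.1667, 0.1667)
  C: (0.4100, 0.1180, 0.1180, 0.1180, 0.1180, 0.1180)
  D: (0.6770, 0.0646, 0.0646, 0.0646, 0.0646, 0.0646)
B > C > D > A

Key insight: Entropy is maximized by uniform distributions and minimized by concentrated distributions.

Entropies:
  H(A) = 0.9192 bits
  H(B) = 2.5850 bits
  H(C) = 2.3464 bits
  H(D) = 1.6576 bits

Ranking: B > C > D > A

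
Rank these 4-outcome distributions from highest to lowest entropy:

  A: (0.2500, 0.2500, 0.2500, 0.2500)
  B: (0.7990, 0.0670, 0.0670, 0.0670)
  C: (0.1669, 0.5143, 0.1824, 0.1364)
A > C > B

Key insight: Entropy is maximized by uniform distributions and minimized by concentrated distributions.

- Uniform distributions have maximum entropy log₂(4) = 2.0000 bits
- The more "peaked" or concentrated a distribution, the lower its entropy

Entropies:
  H(A) = 2.0000 bits
  H(B) = 1.0425 bits
  H(C) = 1.7642 bits

Ranking: A > C > B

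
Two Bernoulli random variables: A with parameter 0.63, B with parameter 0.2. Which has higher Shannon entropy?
A

For binary distributions, entropy is maximized at p=0.5 and decreases as p moves toward 0 or 1.

H(A) = H(0.63) = 0.9507 bits
H(B) = H(0.2) = 0.7219 bits

Distribution A (p=0.63) is closer to uniform (p=0.5), so it has higher entropy.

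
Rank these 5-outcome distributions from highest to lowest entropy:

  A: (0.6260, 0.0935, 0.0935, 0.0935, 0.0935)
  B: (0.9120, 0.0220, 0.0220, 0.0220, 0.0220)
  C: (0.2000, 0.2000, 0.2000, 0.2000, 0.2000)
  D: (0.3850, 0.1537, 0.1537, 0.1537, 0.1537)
C > D > A > B

Key insight: Entropy is maximized by uniform distributions and minimized by concentrated distributions.

Entropies:
  H(A) = 1.7017 bits
  H(B) = 0.6058 bits
  H(C) = 2.3219 bits
  H(D) = 2.1915 bits

Ranking: C > D > A > B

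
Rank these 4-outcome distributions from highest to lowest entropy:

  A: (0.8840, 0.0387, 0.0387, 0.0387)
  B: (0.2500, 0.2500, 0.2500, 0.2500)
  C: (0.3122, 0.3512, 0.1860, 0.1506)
B > C > A

Key insight: Entropy is maximized by uniform distributions and minimized by concentrated distributions.

- Uniform distributions have maximum entropy log₂(4) = 2.0000 bits
- The more "peaked" or concentrated a distribution, the lower its entropy

Entropies:
  H(A) = 0.7016 bits
  H(B) = 2.0000 bits
  H(C) = 1.9172 bits

Ranking: B > C > A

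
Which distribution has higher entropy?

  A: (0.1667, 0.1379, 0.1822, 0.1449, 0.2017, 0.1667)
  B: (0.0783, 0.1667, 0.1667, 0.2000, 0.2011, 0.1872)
A

Both distributions are close to uniform, making this a harder comparison.

H(A) = 2.5730 bits
H(B) = 2.5317 bits

The distribution closer to uniform has higher entropy.
Answer: A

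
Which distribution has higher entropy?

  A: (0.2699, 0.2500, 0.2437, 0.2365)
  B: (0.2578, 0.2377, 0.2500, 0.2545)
B

Both distributions are close to uniform, making this a harder comparison.

H(A) = 1.9982 bits
H(B) = 1.9993 bits

The distribution closer to uniform has higher entropy.
Answer: B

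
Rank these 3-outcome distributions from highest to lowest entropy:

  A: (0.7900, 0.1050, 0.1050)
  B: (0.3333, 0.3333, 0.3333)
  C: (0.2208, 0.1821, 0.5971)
B > C > A

Key insight: Entropy is maximized by uniform distributions and minimized by concentrated distributions.

- Uniform distributions have maximum entropy log₂(3) = 1.5850 bits
- The more "peaked" or concentrated a distribution, the lower its entropy

Entropies:
  H(A) = 0.9515 bits
  H(B) = 1.5850 bits
  H(C) = 1.3728 bits

Ranking: B > C > A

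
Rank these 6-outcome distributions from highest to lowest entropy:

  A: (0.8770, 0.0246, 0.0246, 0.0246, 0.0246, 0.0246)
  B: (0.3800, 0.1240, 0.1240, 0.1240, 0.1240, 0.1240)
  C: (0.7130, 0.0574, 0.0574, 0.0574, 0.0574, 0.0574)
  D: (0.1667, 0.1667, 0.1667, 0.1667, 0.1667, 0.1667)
D > B > C > A

Key insight: Entropy is maximized by uniform distributions and minimized by concentrated distributions.

Entropies:
  H(A) = 0.8235 bits
  H(B) = 2.3976 bits
  H(C) = 1.5312 bits
  H(D) = 2.5850 bits

Ranking: D > B > C > A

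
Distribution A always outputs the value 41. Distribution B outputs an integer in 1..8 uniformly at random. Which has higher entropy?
B

A is deterministic, so H(A) = 0. B is uniform over 8 outcomes, so H(B) = log₂(8) = 3.000 bits. Any distribution with genuine randomness has higher entropy than a deterministic one.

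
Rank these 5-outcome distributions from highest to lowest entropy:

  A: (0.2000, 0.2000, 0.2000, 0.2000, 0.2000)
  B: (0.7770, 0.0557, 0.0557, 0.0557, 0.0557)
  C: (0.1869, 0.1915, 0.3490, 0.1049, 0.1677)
A > C > B

Key insight: Entropy is maximized by uniform distributions and minimized by concentrated distributions.

- Uniform distributions have maximum entropy log₂(5) = 2.3219 bits
- The more "peaked" or concentrated a distribution, the lower its entropy

Entropies:
  H(A) = 2.3219 bits
  H(B) = 1.2116 bits
  H(C) = 2.2121 bits

Ranking: A > C > B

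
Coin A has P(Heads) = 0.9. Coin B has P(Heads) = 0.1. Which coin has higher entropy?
Equal

For binary distributions, entropy is maximized at p=0.5 and decreases as p moves toward 0 or 1.

H(A) = H(0.9) = 0.4690 bits
H(B) = H(0.1) = 0.4690 bits

Both distributions are equally far from uniform (|0.9-0.5| = |0.1-0.5|), so they have the same entropy.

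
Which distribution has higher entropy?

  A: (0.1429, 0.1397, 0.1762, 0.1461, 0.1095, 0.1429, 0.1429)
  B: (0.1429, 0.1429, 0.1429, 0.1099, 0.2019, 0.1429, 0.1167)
A

Both distributions are close to uniform, making this a harder comparison.

H(A) = 2.7959 bits
H(B) = 2.7821 bits

The distribution closer to uniform has higher entropy.
Answer: A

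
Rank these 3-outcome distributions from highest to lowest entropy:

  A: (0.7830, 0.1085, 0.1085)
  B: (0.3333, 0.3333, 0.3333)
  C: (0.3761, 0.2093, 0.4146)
B > C > A

Key insight: Entropy is maximized by uniform distributions and minimized by concentrated distributions.

- Uniform distributions have maximum entropy log₂(3) = 1.5850 bits
- The more "peaked" or concentrated a distribution, the lower its entropy

Entropies:
  H(A) = 0.9717 bits
  H(B) = 1.5850 bits
  H(C) = 1.5295 bits

Ranking: B > C > A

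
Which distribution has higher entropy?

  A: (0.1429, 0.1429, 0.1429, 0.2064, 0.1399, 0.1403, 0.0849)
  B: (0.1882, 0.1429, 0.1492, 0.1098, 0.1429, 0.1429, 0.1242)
B

Both distributions are close to uniform, making this a harder comparison.

H(A) = 2.7695 bits
H(B) = 2.7899 bits

The distribution closer to uniform has higher entropy.
Answer: B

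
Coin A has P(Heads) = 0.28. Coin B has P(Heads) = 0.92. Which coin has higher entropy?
A

For binary distributions, entropy is maximized at p=0.5 and decreases as p moves toward 0 or 1.

H(A) = H(0.28) = 0.8555 bits
H(B) = H(0.92) = 0.4022 bits

Distribution A (p=0.28) is closer to uniform (p=0.5), so it has higher entropy.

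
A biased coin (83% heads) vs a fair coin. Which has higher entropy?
Fair coin

The fair coin is uniform (p=0.5), maximizing binary entropy at 1 bit. The biased coin has H(0.83) ≈ 0.658 bits — its outcome is more predictable, so its entropy is lower.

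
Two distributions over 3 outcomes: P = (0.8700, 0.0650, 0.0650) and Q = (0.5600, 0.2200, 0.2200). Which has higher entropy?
Q

P is highly concentrated on one outcome (87%), making it nearly deterministic. Q spreads its mass more evenly (max 56%). The more spread-out distribution has higher entropy: H(P) ≈ 0.687 bits, H(Q) ≈ 1.430 bits.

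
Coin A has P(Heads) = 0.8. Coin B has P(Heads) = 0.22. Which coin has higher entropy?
B

For binary distributions, entropy is maximized at p=0.5 and decreases as p moves toward 0 or 1.

H(A) = H(0.8) = 0.7219 bits
H(B) = H(0.22) = 0.7602 bits

Distribution B (p=0.22) is closer to uniform (p=0.5), so it has higher entropy.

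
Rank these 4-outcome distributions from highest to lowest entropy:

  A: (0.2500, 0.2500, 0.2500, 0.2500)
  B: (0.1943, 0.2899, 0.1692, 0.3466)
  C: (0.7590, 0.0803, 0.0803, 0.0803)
A > B > C

Key insight: Entropy is maximized by uniform distributions and minimized by concentrated distributions.

- Uniform distributions have maximum entropy log₂(4) = 2.0000 bits
- The more "peaked" or concentrated a distribution, the lower its entropy

Entropies:
  H(A) = 2.0000 bits
  H(B) = 1.9406 bits
  H(C) = 1.1787 bits

Ranking: A > B > C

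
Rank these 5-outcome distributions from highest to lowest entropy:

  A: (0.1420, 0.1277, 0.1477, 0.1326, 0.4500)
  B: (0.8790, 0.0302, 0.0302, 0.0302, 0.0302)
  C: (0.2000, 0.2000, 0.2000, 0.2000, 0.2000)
C > A > B

Key insight: Entropy is maximized by uniform distributions and minimized by concentrated distributions.

- Uniform distributions have maximum entropy log₂(5) = 2.3219 bits
- The more "peaked" or concentrated a distribution, the lower its entropy

Entropies:
  H(A) = 2.0915 bits
  H(B) = 0.7742 bits
  H(C) = 2.3219 bits

Ranking: C > A > B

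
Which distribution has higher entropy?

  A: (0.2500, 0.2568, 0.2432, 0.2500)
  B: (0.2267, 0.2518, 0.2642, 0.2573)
A

Both distributions are close to uniform, making this a harder comparison.

H(A) = 1.9997 bits
H(B) = 1.9976 bits

The distribution closer to uniform has higher entropy.
Answer: A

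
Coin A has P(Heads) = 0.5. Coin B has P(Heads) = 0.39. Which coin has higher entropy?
A

For binary distributions, entropy is maximized at p=0.5 and decreases as p moves toward 0 or 1.

H(A) = H(0.5) = 1.0000 bits
H(B) = H(0.39) = 0.9648 bits

Distribution A (p=0.5) is closer to uniform (p=0.5), so it has higher entropy.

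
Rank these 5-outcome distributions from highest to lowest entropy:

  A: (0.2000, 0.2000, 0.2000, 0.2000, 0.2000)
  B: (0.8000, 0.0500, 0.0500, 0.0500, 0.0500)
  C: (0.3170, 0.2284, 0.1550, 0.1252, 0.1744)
A > C > B

Key insight: Entropy is maximized by uniform distributions and minimized by concentrated distributions.

- Uniform distributions have maximum entropy log₂(5) = 2.3219 bits
- The more "peaked" or concentrated a distribution, the lower its entropy

Entropies:
  H(A) = 2.3219 bits
  H(B) = 1.1219 bits
  H(C) = 2.2436 bits

Ranking: A > C > B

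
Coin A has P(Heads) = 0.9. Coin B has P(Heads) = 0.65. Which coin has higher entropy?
B

For binary distributions, entropy is maximized at p=0.5 and decreases as p moves toward 0 or 1.

H(A) = H(0.9) = 0.4690 bits
H(B) = H(0.65) = 0.9341 bits

Distribution B (p=0.65) is closer to uniform (p=0.5), so it has higher entropy.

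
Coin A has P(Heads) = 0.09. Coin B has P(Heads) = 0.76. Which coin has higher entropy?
B

For binary distributions, entropy is maximized at p=0.5 and decreases as p moves toward 0 or 1.

H(A) = H(0.09) = 0.4365 bits
H(B) = H(0.76) = 0.7950 bits

Distribution B (p=0.76) is closer to uniform (p=0.5), so it has higher entropy.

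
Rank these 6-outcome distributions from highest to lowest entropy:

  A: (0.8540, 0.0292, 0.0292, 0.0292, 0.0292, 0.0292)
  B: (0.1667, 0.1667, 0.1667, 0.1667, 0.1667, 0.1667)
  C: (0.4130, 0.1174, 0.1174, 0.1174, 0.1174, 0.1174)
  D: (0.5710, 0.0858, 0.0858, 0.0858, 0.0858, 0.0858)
B > C > D > A

Key insight: Entropy is maximized by uniform distributions and minimized by concentrated distributions.

Entropies:
  H(A) = 0.9387 bits
  H(B) = 2.5850 bits
  H(C) = 2.3410 bits
  H(D) = 1.9815 bits

Ranking: B > C > D > A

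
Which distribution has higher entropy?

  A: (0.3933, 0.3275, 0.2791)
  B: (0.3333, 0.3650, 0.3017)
B

Both distributions are close to uniform, making this a harder comparison.

H(A) = 1.5708 bits
H(B) = 1.5806 bits

The distribution closer to uniform has higher entropy.
Answer: B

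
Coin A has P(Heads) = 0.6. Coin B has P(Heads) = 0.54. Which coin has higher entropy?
B

For binary distributions, entropy is maximized at p=0.5 and decreases as p moves toward 0 or 1.

H(A) = H(0.6) = 0.9710 bits
H(B) = H(0.54) = 0.9954 bits

Distribution B (p=0.54) is closer to uniform (p=0.5), so it has higher entropy.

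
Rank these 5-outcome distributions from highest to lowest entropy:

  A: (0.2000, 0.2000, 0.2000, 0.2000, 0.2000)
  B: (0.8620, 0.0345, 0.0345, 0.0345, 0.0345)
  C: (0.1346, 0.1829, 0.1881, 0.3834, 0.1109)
A > C > B

Key insight: Entropy is maximized by uniform distributions and minimized by concentrated distributions.

- Uniform distributions have maximum entropy log₂(5) = 2.3219 bits
- The more "peaked" or concentrated a distribution, the lower its entropy

Entropies:
  H(A) = 2.3219 bits
  H(B) = 0.8550 bits
  H(C) = 2.1733 bits

Ranking: A > C > B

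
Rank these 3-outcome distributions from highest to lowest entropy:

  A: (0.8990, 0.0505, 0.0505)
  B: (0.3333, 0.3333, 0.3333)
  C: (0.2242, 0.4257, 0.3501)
B > C > A

Key insight: Entropy is maximized by uniform distributions and minimized by concentrated distributions.

- Uniform distributions have maximum entropy log₂(3) = 1.5850 bits
- The more "peaked" or concentrated a distribution, the lower its entropy

Entropies:
  H(A) = 0.5732 bits
  H(B) = 1.5850 bits
  H(C) = 1.5382 bits

Ranking: B > C > A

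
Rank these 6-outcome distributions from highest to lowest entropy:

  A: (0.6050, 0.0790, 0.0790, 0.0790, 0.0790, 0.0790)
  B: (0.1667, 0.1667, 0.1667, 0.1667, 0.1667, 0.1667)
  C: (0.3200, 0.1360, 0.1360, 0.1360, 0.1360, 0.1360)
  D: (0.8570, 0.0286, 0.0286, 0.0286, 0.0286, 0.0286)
B > C > A > D

Key insight: Entropy is maximized by uniform distributions and minimized by concentrated distributions.

Entropies:
  H(A) = 1.8851 bits
  H(B) = 2.5850 bits
  H(C) = 2.4833 bits
  H(D) = 0.9241 bits

Ranking: B > C > A > D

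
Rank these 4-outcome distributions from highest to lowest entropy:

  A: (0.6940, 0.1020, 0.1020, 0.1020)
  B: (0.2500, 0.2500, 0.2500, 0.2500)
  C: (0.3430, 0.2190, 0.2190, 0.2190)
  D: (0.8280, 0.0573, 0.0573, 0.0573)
B > C > A > D

Key insight: Entropy is maximized by uniform distributions and minimized by concentrated distributions.

Entropies:
  H(A) = 1.3735 bits
  H(B) = 2.0000 bits
  H(C) = 1.9690 bits
  H(D) = 0.9349 bits

Ranking: B > C > A > D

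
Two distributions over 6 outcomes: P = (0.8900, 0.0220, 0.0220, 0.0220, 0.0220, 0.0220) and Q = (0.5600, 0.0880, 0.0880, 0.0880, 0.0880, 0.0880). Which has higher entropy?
Q

P is highly concentrated on one outcome (89%), making it nearly deterministic. Q spreads its mass more evenly (max 56%). The more spread-out distribution has higher entropy: H(P) ≈ 0.755 bits, H(Q) ≈ 2.011 bits.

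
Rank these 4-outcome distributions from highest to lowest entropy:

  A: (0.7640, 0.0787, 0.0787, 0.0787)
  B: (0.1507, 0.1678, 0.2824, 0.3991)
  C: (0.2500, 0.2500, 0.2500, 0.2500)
C > B > A

Key insight: Entropy is maximized by uniform distributions and minimized by concentrated distributions.

- Uniform distributions have maximum entropy log₂(4) = 2.0000 bits
- The more "peaked" or concentrated a distribution, the lower its entropy

Entropies:
  H(A) = 1.1624 bits
  H(B) = 1.8876 bits
  H(C) = 2.0000 bits

Ranking: C > B > A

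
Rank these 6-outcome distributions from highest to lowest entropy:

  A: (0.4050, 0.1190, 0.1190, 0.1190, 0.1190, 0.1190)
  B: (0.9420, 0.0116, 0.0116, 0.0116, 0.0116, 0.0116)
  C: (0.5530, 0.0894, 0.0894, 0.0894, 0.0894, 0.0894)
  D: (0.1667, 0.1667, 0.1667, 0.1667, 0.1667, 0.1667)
D > A > C > B

Key insight: Entropy is maximized by uniform distributions and minimized by concentrated distributions.

Entropies:
  H(A) = 2.3553 bits
  H(B) = 0.4541 bits
  H(C) = 2.0298 bits
  H(D) = 2.5850 bits

Ranking: D > A > C > B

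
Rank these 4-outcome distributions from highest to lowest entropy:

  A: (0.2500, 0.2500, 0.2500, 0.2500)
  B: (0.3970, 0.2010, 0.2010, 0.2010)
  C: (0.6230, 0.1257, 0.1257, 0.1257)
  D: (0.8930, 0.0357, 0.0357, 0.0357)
A > B > C > D

Key insight: Entropy is maximized by uniform distributions and minimized by concentrated distributions.

Entropies:
  H(A) = 2.0000 bits
  H(B) = 1.9249 bits
  H(C) = 1.5534 bits
  H(D) = 0.6604 bits

Ranking: A > B > C > D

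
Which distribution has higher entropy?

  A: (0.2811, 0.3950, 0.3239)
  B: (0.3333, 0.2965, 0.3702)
B

Both distributions are close to uniform, making this a harder comparison.

H(A) = 1.5708 bits
H(B) = 1.5791 bits

The distribution closer to uniform has higher entropy.
Answer: B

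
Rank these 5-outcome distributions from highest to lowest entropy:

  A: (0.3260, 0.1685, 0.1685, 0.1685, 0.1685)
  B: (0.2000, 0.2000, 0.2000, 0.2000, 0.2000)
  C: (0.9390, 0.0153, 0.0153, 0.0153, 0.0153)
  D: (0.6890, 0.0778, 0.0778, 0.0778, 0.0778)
B > A > D > C

Key insight: Entropy is maximized by uniform distributions and minimized by concentrated distributions.

Entropies:
  H(A) = 2.2588 bits
  H(B) = 2.3219 bits
  H(C) = 0.4534 bits
  H(D) = 1.5163 bits

Ranking: B > A > D > C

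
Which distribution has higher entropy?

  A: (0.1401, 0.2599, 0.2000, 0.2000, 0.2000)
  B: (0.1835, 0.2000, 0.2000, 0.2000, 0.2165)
B

Both distributions are close to uniform, making this a harder comparison.

H(A) = 2.2957 bits
H(B) = 2.3200 bits

The distribution closer to uniform has higher entropy.
Answer: B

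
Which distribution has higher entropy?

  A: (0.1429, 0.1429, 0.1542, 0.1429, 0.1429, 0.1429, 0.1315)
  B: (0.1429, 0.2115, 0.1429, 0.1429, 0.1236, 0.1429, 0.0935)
A

Both distributions are close to uniform, making this a harder comparison.

H(A) = 2.8061 bits
H(B) = 2.7707 bits

The distribution closer to uniform has higher entropy.
Answer: A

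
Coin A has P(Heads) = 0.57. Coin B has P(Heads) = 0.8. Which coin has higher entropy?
A

For binary distributions, entropy is maximized at p=0.5 and decreases as p moves toward 0 or 1.

H(A) = H(0.57) = 0.9858 bits
H(B) = H(0.8) = 0.7219 bits

Distribution A (p=0.57) is closer to uniform (p=0.5), so it has higher entropy.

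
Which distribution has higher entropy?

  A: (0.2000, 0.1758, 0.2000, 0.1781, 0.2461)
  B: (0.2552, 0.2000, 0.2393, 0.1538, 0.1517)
A

Both distributions are close to uniform, making this a harder comparison.

H(A) = 2.3108 bits
H(B) = 2.2891 bits

The distribution closer to uniform has higher entropy.
Answer: A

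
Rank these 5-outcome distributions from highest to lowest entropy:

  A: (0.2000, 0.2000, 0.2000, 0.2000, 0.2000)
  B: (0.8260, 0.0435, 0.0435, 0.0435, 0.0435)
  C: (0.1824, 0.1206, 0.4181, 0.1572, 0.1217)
A > C > B

Key insight: Entropy is maximized by uniform distributions and minimized by concentrated distributions.

- Uniform distributions have maximum entropy log₂(5) = 2.3219 bits
- The more "peaked" or concentrated a distribution, the lower its entropy

Entropies:
  H(A) = 2.3219 bits
  H(B) = 1.0148 bits
  H(C) = 2.1312 bits

Ranking: A > C > B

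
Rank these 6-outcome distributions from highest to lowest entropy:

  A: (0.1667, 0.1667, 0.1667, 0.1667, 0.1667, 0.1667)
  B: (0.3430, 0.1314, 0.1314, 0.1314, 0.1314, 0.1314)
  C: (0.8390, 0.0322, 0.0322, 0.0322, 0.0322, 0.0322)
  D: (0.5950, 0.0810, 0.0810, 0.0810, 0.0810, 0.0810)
A > B > D > C

Key insight: Entropy is maximized by uniform distributions and minimized by concentrated distributions.

Entropies:
  H(A) = 2.5850 bits
  H(B) = 2.4532 bits
  H(C) = 1.0105 bits
  H(D) = 1.9142 bits

Ranking: A > B > D > C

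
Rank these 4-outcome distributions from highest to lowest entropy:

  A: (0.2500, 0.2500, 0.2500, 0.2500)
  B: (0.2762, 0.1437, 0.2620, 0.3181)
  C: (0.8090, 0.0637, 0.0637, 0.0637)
A > B > C

Key insight: Entropy is maximized by uniform distributions and minimized by concentrated distributions.

- Uniform distributions have maximum entropy log₂(4) = 2.0000 bits
- The more "peaked" or concentrated a distribution, the lower its entropy

Entropies:
  H(A) = 2.0000 bits
  H(B) = 1.9468 bits
  H(C) = 1.0063 bits

Ranking: A > B > C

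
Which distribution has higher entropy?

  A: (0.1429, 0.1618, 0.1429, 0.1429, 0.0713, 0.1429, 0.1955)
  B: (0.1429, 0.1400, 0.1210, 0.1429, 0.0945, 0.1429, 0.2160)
B

Both distributions are close to uniform, making this a harder comparison.

H(A) = 2.7613 bits
H(B) = 2.7680 bits

The distribution closer to uniform has higher entropy.
Answer: B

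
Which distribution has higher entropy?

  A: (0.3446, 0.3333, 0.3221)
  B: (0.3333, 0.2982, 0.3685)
A

Both distributions are close to uniform, making this a harder comparison.

H(A) = 1.5844 bits
H(B) = 1.5796 bits

The distribution closer to uniform has higher entropy.
Answer: A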